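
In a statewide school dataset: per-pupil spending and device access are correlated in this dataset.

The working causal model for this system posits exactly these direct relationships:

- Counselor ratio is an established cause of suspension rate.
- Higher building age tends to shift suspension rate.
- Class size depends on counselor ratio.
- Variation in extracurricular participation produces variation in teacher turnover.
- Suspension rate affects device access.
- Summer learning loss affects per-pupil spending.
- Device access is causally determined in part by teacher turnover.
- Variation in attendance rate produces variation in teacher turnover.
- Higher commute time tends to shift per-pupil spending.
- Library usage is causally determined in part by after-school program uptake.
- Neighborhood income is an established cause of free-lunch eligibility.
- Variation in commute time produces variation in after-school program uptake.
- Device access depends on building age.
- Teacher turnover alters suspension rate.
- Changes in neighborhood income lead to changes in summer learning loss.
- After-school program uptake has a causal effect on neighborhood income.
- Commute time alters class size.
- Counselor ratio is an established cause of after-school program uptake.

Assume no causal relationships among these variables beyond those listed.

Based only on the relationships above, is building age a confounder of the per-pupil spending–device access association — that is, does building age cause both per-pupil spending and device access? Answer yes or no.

no

Building age has no stated causal path to per-pupil spending. A confounder must cause both variables, so building age does not qualify.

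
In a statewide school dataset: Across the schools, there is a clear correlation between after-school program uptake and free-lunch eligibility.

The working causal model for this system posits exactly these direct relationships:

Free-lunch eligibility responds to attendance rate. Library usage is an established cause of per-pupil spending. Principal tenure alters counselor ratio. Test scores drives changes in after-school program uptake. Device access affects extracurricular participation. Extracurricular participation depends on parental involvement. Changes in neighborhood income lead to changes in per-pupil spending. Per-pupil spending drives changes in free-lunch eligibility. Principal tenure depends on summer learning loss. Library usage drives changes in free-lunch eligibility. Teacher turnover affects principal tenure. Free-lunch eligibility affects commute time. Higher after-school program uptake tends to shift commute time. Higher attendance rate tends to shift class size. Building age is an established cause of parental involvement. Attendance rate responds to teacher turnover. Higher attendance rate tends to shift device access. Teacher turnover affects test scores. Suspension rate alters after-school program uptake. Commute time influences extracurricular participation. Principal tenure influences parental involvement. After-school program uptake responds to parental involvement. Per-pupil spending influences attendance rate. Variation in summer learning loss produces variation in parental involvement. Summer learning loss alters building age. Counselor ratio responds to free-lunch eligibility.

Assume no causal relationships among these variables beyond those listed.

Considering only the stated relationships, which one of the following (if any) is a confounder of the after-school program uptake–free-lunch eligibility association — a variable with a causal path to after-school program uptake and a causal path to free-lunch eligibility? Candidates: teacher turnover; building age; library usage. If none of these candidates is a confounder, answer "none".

teacher turnover

Teacher turnover causes after-school program uptake (teacher turnover → test scores → after-school program uptake) and also causes free-lunch eligibility (teacher turnover → attendance rate → free-lunch eligibility); it is a common cause of both.
Each of the other candidates lacks a causal path to at least one of after-school program uptake and free-lunch eligibility, so they do not confound the relationship.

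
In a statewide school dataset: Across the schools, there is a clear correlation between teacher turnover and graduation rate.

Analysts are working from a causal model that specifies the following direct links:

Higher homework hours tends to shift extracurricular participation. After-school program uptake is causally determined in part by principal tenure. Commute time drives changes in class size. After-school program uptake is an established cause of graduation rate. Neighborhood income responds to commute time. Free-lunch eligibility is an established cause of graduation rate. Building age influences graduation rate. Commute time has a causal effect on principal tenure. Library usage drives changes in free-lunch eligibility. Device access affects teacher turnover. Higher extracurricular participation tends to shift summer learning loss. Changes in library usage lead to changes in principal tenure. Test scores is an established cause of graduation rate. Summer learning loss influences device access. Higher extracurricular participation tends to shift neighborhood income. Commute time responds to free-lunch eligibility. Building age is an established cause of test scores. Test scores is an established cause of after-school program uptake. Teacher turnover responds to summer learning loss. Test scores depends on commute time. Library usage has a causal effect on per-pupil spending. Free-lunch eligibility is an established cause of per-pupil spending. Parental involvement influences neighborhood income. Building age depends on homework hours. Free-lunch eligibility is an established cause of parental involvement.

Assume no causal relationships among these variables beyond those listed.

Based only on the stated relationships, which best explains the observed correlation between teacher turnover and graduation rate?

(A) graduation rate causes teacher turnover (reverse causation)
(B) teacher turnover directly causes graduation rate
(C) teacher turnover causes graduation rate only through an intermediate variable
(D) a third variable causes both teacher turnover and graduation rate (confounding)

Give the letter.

D

Homework hours causes teacher turnover (homework hours → extracurricular participation → summer learning loss → teacher turnover) and graduation rate (homework hours → building age → graduation rate) — a common cause creating the correlation.
There is no stated path from teacher turnover to graduation rate or from graduation rate to teacher turnover, so neither direct nor reverse causation applies.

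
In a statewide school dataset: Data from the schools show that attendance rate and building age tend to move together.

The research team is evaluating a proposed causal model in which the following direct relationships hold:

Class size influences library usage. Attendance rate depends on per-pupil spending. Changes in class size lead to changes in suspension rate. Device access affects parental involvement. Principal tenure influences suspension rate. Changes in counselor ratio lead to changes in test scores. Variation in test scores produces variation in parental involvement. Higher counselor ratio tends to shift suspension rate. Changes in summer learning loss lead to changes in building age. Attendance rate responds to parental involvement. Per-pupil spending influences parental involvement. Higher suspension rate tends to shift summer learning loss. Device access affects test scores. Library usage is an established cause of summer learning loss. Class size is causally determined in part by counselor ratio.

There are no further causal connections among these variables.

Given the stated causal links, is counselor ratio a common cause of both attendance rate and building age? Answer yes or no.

yes

Counselor ratio has a causal path to attendance rate (counselor ratio → test scores → parental involvement → attendance rate) and to building age (counselor ratio → suspension rate → summer learning loss → building age), so it is a common cause of both — a confounder.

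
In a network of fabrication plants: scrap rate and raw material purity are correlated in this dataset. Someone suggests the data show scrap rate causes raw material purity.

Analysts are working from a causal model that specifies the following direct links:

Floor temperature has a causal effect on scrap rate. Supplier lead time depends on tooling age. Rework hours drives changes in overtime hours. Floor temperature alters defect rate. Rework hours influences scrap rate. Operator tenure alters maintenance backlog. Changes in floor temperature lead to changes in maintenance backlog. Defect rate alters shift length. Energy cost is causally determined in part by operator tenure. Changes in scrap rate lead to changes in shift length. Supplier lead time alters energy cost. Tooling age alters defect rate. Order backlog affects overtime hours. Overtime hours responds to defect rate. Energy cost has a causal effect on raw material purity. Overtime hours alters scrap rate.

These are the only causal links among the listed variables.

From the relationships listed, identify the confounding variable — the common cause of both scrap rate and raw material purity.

tooling age

Tooling age has a causal path to scrap rate (tooling age → defect rate → overtime hours → scrap rate) and a separate causal path to raw material purity (tooling age → supplier lead time → energy cost → raw material purity), so it is a common cause of both.
No stated relationship gives scrap rate a causal route to raw material purity, so the correlation is explained by the shared upstream cause rather than a direct effect.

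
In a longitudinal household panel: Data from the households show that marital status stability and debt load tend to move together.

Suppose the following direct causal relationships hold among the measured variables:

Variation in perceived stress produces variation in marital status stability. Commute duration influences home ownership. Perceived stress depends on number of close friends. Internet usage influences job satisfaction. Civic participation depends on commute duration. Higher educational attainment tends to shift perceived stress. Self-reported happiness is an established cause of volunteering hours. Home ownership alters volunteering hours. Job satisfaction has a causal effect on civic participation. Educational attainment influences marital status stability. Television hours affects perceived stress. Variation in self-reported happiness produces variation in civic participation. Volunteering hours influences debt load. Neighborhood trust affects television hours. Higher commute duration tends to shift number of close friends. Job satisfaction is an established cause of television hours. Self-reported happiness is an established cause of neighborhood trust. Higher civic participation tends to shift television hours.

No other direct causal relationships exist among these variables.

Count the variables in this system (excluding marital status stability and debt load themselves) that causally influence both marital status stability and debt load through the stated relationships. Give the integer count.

The common causes are: commute duration (to marital status stability via commute duration → number of close friends → perceived stress → marital status stability; to debt load via commute duration → home ownership → volunteering hours → debt load); self-reported happiness (to marital status stability via self-reported happiness → neighborhood trust → television hours → perceived stress → marital status stability; to debt load via self-reported happiness → volunteering hours → debt load).
Every other variable lacks a causal path to at least one of marital status stability and debt load.

2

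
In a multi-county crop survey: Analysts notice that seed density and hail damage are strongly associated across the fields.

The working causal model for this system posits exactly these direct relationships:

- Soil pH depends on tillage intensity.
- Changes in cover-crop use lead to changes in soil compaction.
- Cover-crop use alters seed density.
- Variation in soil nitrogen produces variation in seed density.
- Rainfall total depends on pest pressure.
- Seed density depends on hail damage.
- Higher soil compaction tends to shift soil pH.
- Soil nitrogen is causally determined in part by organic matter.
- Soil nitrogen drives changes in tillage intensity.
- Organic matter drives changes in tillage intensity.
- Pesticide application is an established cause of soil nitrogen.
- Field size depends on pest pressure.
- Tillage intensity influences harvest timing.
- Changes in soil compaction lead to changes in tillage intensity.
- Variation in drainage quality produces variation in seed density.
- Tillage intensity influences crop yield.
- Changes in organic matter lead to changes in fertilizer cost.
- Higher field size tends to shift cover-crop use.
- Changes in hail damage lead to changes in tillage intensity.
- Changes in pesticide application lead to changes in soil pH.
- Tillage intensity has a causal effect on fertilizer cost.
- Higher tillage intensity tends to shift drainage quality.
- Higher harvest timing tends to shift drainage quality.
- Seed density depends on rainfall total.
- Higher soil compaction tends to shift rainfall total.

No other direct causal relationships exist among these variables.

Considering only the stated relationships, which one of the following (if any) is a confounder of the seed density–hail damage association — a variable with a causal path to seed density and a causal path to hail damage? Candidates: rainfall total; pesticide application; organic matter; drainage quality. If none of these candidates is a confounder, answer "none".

None of the listed candidates has causal paths to both seed density and hail damage in the stated relationships, so none is a common cause.

none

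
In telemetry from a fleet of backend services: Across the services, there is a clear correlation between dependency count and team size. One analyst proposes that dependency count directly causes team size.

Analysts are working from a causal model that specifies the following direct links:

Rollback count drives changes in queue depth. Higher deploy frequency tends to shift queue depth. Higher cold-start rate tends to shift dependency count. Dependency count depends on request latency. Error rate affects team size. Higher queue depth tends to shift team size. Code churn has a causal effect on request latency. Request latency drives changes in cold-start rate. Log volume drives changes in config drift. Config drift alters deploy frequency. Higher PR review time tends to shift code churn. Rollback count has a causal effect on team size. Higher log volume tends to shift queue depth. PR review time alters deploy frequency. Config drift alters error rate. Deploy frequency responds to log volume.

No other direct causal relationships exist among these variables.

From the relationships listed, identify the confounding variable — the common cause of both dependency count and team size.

PR review time has a causal path to dependency count (PR review time → code churn → request latency → dependency count) and a separate causal path to team size (PR review time → deploy frequency → queue depth → team size), so it is a common cause of both.
No stated relationship gives dependency count a causal route to team size, so the correlation is explained by the shared upstream cause rather than a direct effect.

PR review time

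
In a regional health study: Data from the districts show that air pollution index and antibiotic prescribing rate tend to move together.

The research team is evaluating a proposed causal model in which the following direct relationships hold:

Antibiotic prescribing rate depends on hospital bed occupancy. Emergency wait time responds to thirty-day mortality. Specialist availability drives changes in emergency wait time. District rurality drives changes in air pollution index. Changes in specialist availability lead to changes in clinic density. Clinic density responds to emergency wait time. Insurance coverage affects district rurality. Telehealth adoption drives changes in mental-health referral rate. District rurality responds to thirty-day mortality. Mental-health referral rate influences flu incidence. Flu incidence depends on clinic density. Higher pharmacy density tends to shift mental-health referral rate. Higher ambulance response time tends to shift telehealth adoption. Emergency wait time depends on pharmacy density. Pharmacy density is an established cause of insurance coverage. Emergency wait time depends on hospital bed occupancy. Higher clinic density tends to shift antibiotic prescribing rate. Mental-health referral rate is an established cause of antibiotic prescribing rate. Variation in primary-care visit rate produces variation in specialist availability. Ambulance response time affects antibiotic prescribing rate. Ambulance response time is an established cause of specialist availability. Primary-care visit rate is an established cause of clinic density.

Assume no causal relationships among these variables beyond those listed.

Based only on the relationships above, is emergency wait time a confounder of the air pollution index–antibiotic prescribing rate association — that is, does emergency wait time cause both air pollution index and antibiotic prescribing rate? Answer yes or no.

Emergency wait time has no stated causal path to air pollution index. A confounder must cause both variables, so emergency wait time does not qualify.

no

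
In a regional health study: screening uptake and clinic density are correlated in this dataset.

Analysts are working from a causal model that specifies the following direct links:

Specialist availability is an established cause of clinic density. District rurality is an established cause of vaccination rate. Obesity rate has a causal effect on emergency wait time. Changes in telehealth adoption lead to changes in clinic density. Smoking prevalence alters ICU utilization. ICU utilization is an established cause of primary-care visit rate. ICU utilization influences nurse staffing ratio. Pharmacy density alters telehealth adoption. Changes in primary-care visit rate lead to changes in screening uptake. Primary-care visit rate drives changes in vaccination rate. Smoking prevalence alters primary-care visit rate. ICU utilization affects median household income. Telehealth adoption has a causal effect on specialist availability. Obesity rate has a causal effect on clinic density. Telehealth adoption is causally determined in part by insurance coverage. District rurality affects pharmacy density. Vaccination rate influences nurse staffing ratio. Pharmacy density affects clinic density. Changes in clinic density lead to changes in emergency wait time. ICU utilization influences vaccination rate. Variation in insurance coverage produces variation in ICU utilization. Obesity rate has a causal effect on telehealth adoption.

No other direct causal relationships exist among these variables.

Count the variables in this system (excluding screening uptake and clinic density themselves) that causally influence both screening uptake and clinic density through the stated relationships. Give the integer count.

1

The common causes are: insurance coverage (to screening uptake via insurance coverage → ICU utilization → primary-care visit rate → screening uptake; to clinic density via insurance coverage → telehealth adoption → clinic density).
Every other variable lacks a causal path to at least one of screening uptake and clinic density.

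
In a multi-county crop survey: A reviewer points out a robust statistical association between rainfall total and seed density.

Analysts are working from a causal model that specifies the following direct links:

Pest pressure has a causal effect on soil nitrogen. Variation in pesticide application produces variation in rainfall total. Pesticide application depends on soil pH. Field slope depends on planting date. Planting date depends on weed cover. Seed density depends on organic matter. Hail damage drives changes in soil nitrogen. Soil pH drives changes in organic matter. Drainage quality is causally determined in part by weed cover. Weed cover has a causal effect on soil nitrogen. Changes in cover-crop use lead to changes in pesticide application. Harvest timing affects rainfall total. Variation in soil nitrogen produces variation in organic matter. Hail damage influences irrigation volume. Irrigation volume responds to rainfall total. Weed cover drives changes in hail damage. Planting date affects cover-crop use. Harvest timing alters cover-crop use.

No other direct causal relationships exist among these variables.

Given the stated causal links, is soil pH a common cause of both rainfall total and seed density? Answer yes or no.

yes

Soil pH has a causal path to rainfall total (soil pH → pesticide application → rainfall total) and to seed density (soil pH → organic matter → seed density), so it is a common cause of both — a confounder.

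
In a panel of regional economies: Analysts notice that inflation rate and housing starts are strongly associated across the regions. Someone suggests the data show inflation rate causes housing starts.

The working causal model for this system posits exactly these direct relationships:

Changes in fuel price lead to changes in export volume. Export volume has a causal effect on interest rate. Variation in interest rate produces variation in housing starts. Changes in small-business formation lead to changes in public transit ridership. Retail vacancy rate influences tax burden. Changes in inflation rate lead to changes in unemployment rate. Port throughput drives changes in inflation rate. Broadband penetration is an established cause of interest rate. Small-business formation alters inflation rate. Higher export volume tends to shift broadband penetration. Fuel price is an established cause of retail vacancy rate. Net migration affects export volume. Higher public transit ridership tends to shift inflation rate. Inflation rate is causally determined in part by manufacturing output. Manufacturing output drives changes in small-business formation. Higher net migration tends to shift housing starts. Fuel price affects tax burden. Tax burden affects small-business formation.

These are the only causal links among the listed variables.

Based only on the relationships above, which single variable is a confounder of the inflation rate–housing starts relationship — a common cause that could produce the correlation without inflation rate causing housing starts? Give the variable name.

Fuel price has a causal path to inflation rate (fuel price → tax burden → small-business formation → inflation rate) and a separate causal path to housing starts (fuel price → export volume → interest rate → housing starts), so it is a common cause of both.
No stated relationship gives inflation rate a causal route to housing starts, so the correlation is explained by the shared upstream cause rather than a direct effect.

fuel price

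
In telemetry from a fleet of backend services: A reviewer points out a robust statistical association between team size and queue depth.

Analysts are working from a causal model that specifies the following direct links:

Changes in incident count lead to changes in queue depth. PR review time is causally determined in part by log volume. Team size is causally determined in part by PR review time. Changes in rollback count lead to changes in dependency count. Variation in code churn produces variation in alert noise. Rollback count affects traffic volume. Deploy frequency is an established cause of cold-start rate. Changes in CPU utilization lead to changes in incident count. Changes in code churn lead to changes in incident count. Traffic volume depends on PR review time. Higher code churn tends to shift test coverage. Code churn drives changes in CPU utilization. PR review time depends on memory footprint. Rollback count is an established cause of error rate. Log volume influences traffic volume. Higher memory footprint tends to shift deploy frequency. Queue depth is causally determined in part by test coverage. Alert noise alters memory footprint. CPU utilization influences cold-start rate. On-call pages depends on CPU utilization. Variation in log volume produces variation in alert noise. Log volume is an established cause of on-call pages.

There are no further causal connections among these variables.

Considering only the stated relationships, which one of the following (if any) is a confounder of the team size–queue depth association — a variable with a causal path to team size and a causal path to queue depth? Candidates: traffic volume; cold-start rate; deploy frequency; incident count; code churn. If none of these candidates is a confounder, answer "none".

code churn

Code churn causes team size (code churn → alert noise → memory footprint → PR review time → team size) and also causes queue depth (code churn → test coverage → queue depth); it is a common cause of both.
Each of the other candidates lacks a causal path to at least one of team size and queue depth, so they do not confound the relationship.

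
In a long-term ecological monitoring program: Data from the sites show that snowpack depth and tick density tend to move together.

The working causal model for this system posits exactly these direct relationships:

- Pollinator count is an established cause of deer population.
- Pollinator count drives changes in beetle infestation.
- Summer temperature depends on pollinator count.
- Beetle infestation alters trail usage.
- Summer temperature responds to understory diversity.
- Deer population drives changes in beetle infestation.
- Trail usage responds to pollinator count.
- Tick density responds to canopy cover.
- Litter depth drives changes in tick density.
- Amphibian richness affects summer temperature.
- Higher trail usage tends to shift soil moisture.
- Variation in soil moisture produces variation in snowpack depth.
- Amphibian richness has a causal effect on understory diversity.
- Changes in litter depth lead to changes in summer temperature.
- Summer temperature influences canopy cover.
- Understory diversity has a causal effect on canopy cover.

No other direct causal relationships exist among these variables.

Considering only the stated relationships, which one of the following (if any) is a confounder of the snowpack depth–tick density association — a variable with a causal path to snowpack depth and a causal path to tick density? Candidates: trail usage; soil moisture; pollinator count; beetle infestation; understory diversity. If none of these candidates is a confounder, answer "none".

Pollinator count causes snowpack depth (pollinator count → trail usage → soil moisture → snowpack depth) and also causes tick density (pollinator count → summer temperature → canopy cover → tick density); it is a common cause of both.
Each of the other candidates lacks a causal path to at least one of snowpack depth and tick density, so they do not confound the relationship.

pollinator count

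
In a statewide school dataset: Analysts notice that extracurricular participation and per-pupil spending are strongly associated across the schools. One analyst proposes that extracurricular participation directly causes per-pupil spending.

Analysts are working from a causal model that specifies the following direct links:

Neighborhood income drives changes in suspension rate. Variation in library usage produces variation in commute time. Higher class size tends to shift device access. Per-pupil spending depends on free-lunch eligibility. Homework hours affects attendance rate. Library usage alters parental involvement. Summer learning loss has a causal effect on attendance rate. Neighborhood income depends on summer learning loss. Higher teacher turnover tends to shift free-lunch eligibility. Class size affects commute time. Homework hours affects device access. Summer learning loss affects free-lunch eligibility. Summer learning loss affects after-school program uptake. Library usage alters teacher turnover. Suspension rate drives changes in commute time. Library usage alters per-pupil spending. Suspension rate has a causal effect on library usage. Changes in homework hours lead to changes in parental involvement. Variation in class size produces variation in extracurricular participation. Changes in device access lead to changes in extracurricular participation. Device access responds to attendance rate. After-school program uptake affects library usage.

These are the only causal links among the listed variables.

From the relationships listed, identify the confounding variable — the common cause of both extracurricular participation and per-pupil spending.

Summer learning loss has a causal path to extracurricular participation (summer learning loss → attendance rate → device access → extracurricular participation) and a separate causal path to per-pupil spending (summer learning loss → free-lunch eligibility → per-pupil spending), so it is a common cause of both.
No stated relationship gives extracurricular participation a causal route to per-pupil spending, so the correlation is explained by the shared upstream cause rather than a direct effect.

summer learning loss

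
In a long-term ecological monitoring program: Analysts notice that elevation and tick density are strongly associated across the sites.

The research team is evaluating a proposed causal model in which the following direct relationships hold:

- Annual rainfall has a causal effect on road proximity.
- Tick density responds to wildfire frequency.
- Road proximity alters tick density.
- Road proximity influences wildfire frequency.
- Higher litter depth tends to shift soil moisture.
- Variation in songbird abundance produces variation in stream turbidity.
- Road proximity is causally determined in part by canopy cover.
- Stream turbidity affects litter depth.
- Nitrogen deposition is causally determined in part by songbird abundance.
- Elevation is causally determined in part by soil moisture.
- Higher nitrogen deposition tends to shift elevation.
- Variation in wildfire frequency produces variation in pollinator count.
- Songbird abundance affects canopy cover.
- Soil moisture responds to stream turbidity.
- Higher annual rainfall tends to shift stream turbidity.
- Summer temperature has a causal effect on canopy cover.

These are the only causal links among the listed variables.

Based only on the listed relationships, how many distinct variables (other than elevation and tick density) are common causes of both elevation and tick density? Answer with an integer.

2

The common causes are: annual rainfall (to elevation via annual rainfall → stream turbidity → soil moisture → elevation; to tick density via annual rainfall → road proximity → tick density); songbird abundance (to elevation via songbird abundance → nitrogen deposition → elevation; to tick density via songbird abundance → canopy cover → road proximity → tick density).
Every other variable lacks a causal path to at least one of elevation and tick density.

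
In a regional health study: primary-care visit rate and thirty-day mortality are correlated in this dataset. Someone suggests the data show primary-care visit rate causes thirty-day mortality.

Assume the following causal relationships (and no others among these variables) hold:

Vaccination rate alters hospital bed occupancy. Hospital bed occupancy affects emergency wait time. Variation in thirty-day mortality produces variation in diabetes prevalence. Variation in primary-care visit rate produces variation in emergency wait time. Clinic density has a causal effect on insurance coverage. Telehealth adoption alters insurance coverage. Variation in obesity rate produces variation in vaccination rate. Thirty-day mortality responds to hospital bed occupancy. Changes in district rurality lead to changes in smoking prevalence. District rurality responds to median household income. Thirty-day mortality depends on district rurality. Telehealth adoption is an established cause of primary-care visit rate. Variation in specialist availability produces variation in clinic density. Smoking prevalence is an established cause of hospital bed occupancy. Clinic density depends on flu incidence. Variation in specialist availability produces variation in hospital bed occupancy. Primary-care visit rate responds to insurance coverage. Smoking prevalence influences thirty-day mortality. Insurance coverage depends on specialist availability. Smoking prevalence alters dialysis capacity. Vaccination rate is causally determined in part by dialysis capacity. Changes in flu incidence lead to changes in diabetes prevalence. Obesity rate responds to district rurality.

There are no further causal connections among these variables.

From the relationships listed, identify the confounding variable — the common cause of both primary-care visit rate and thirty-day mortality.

specialist availability

Specialist availability has a causal path to primary-care visit rate (specialist availability → insurance coverage → primary-care visit rate) and a separate causal path to thirty-day mortality (specialist availability → hospital bed occupancy → thirty-day mortality), so it is a common cause of both.
No stated relationship gives primary-care visit rate a causal route to thirty-day mortality, so the correlation is explained by the shared upstream cause rather than a direct effect.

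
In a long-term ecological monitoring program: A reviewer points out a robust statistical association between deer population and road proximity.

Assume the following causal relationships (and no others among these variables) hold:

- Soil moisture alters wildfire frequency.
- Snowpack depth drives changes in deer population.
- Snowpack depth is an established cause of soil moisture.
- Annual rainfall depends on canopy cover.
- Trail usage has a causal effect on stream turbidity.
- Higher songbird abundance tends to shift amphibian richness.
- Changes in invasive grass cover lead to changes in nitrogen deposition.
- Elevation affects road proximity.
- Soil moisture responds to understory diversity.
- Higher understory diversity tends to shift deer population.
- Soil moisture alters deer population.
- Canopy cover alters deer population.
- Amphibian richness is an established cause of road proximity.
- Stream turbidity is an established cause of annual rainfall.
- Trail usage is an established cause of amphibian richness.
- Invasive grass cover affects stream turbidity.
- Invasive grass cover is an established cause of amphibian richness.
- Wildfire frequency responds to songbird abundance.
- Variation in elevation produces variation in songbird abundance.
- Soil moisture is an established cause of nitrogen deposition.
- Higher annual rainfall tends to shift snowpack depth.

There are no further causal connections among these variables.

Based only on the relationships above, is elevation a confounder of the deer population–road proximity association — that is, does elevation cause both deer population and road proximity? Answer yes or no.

Elevation has no stated causal path to deer population. A confounder must cause both variables, so elevation does not qualify.

no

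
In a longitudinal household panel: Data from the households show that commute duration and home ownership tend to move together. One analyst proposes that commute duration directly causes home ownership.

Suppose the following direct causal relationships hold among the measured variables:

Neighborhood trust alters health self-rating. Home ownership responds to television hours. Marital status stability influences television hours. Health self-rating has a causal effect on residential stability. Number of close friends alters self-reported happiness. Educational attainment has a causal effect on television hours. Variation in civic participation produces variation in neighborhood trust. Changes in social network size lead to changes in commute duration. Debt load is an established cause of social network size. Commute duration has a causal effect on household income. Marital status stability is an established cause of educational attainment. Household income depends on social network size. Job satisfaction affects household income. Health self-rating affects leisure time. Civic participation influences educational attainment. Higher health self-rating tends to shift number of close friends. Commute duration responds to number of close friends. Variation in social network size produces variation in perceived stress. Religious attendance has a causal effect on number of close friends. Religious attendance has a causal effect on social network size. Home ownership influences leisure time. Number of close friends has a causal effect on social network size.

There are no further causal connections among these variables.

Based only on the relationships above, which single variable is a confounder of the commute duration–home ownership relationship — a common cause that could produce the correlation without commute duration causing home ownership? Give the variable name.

Civic participation has a causal path to commute duration (civic participation → neighborhood trust → health self-rating → number of close friends → commute duration) and a separate causal path to home ownership (civic participation → educational attainment → television hours → home ownership), so it is a common cause of both.
No stated relationship gives commute duration a causal route to home ownership, so the correlation is explained by the shared upstream cause rather than a direct effect.

civic participation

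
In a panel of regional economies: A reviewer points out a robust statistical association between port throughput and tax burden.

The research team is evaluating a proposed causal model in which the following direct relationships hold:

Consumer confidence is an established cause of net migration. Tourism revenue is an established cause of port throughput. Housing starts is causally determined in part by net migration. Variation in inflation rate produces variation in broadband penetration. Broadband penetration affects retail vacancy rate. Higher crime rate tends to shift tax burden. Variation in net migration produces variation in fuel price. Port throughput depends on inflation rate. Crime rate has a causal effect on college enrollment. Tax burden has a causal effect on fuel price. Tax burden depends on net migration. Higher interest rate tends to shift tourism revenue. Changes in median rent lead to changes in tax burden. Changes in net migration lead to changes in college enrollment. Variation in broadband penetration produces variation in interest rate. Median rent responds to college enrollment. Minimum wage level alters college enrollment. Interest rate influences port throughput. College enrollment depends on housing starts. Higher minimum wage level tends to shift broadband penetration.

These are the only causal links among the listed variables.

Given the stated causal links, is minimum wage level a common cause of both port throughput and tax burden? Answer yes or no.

Minimum wage level has a causal path to port throughput (minimum wage level → broadband penetration → interest rate → port throughput) and to tax burden (minimum wage level → college enrollment → median rent → tax burden), so it is a common cause of both — a confounder.

yes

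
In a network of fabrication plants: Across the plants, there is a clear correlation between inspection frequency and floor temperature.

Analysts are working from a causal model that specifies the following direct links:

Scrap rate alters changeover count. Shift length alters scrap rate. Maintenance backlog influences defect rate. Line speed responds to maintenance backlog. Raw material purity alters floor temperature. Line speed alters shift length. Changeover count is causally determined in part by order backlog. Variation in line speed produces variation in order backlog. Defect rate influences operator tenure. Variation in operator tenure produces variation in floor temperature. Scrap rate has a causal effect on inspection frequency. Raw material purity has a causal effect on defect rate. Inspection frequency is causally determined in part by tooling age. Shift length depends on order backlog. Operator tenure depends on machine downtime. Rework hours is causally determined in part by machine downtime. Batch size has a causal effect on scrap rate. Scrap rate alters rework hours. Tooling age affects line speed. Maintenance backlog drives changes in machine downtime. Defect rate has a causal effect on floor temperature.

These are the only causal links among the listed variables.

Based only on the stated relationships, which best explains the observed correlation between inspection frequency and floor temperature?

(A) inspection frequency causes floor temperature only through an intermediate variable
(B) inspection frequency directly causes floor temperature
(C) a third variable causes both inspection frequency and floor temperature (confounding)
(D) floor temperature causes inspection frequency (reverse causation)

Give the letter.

C

Maintenance backlog causes inspection frequency (maintenance backlog → line speed → shift length → scrap rate → inspection frequency) and floor temperature (maintenance backlog → defect rate → floor temperature) — a common cause creating the correlation.
There is no stated path from inspection frequency to floor temperature or from floor temperature to inspection frequency, so neither direct nor reverse causation applies.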